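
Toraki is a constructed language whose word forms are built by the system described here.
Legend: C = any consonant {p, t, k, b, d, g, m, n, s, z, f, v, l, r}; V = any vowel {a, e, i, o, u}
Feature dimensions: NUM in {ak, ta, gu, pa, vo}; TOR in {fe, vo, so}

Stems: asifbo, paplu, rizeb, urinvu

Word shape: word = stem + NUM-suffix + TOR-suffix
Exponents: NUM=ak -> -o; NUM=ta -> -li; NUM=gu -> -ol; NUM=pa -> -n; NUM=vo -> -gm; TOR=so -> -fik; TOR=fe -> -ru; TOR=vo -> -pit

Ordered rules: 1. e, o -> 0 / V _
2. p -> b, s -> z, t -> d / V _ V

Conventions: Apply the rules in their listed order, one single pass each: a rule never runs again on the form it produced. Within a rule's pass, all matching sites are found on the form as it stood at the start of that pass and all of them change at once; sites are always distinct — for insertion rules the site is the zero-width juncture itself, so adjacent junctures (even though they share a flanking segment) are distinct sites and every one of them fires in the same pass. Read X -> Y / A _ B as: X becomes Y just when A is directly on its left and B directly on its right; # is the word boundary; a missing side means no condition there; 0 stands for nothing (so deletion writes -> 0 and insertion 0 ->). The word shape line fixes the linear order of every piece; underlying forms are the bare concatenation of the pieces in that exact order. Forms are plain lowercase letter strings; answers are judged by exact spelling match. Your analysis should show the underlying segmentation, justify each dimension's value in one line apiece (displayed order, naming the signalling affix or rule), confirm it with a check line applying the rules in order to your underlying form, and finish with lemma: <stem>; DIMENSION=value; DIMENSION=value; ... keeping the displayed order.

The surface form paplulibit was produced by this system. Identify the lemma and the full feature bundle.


underlying: paplu-li-pit
NUM=ta - signalled by the affix -li
TOR=vo - signalled by the affix -pit
check: paplulipit -> paplulipit -> paplulibit
lemma: paplu; NUM=ta; TOR=vo


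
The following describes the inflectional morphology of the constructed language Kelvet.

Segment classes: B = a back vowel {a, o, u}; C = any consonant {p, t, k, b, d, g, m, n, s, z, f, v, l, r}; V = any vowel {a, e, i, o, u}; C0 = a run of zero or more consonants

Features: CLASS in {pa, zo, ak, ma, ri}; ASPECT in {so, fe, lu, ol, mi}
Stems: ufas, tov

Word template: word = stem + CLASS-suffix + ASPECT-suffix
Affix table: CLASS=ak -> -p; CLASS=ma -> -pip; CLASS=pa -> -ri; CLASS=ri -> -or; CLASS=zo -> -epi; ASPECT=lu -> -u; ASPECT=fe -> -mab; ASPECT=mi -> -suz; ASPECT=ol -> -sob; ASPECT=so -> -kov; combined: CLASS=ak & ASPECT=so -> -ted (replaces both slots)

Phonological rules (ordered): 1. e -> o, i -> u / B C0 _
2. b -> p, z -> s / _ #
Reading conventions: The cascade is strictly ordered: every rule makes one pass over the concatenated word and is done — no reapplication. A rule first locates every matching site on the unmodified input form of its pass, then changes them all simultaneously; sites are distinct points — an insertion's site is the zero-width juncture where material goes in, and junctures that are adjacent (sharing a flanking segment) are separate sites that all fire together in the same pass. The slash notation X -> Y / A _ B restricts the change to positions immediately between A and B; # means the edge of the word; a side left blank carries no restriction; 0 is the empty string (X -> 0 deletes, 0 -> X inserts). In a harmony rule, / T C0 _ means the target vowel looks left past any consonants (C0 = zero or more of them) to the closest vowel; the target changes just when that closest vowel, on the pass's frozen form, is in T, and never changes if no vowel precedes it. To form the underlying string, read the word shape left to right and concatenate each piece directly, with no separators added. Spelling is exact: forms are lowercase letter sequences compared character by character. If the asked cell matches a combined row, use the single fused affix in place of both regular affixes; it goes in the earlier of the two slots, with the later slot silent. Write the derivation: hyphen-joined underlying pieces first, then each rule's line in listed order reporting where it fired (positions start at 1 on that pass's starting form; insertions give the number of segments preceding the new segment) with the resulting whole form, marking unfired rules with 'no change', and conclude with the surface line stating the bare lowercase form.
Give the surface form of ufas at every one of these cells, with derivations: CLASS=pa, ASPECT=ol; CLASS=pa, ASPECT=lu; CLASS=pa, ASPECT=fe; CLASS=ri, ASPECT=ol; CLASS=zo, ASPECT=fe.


cell CLASS=pa, ASPECT=ol:
underlying: ufas-ri-sob
1. e -> o, i -> u / B C0 _: fires at position(s) 6: ufasrusob
2. b -> p, z -> s / _ #: fires at position(s) 9: ufasrusop
surface: ufasrusop

cell CLASS=pa, ASPECT=lu:
underlying: ufas-ri-u
1. e -> o, i -> u / B C0 _: fires at position(s) 6: ufasruu
2. b -> p, z -> s / _ #: no change
surface: ufasruu

cell CLASS=pa, ASPECT=fe:
underlying: ufas-ri-mab
1. e -> o, i -> u / B C0 _: fires at position(s) 6: ufasrumab
2. b -> p, z -> s / _ #: fires at position(s) 9: ufasrumap
surface: ufasrumap

cell CLASS=ri, ASPECT=ol:
underlying: ufas-or-sob
1. e -> o, i -> u / B C0 _: no change
2. b -> p, z -> s / _ #: fires at position(s) 9: ufasorsop
surface: ufasorsop

cell CLASS=zo, ASPECT=fe:
underlying: ufas-epi-mab
1. e -> o, i -> u / B C0 _: fires at position(s) 5: ufasopimab
2. b -> p, z -> s / _ #: fires at position(s) 10: ufasopimap
surface: ufasopimap


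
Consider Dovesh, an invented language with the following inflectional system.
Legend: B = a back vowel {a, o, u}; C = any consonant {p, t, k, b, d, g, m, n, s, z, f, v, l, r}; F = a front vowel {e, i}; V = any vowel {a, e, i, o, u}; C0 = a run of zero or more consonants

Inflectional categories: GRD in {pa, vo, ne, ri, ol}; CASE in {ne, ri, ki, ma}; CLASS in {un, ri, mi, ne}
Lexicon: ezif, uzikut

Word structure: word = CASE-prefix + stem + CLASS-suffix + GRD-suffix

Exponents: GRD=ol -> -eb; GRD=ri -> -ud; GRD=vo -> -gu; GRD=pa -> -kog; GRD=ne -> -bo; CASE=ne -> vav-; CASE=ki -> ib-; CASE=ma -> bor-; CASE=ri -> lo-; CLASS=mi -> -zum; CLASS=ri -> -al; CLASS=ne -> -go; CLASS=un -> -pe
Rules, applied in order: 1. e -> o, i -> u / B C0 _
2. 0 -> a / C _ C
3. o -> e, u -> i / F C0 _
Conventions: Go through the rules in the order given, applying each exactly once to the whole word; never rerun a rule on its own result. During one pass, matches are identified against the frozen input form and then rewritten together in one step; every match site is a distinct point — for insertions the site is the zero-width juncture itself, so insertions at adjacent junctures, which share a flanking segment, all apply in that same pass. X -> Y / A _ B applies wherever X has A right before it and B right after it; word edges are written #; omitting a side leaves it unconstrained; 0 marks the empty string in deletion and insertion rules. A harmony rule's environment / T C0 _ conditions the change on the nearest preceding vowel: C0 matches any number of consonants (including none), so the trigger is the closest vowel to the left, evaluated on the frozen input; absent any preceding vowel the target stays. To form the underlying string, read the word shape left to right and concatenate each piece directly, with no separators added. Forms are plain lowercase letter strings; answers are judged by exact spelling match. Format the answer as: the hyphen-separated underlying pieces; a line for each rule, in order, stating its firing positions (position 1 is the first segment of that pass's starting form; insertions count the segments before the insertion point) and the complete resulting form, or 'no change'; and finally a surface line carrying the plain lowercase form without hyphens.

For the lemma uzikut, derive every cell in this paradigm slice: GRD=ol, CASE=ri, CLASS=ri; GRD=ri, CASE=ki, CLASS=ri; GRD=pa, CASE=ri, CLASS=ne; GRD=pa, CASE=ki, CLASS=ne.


cell GRD=ol, CASE=ri, CLASS=ri:
underlying: lo-uzikut-al-eb
1. e -> o, i -> u / B C0 _: fires at position(s) 5, 11: louzukutalob
2. 0 -> a / C _ C: no change
3. o -> e, u -> i / F C0 _: no change
surface: louzukutalob

cell GRD=ri, CASE=ki, CLASS=ri:
underlying: ib-uzikut-al-ud
1. e -> o, i -> u / B C0 _: fires at position(s) 5: ibuzukutalud
2. 0 -> a / C _ C: no change
3. o -> e, u -> i / F C0 _: fires at position(s) 3: ibizukutalud
surface: ibizukutalud

cell GRD=pa, CASE=ri, CLASS=ne:
underlying: lo-uzikut-go-kog
1. e -> o, i -> u / B C0 _: fires at position(s) 5: louzukutgokog
2. 0 -> a / C _ C: inserts after position(s) 8: louzukutagokog
3. o -> e, u -> i / F C0 _: no change
surface: louzukutagokog

cell GRD=pa, CASE=ki, CLASS=ne:
underlying: ib-uzikut-go-kog
1. e -> o, i -> u / B C0 _: fires at position(s) 5: ibuzukutgokog
2. 0 -> a / C _ C: inserts after position(s) 8: ibuzukutagokog
3. o -> e, u -> i / F C0 _: fires at position(s) 3: ibizukutagokog
surface: ibizukutagokog


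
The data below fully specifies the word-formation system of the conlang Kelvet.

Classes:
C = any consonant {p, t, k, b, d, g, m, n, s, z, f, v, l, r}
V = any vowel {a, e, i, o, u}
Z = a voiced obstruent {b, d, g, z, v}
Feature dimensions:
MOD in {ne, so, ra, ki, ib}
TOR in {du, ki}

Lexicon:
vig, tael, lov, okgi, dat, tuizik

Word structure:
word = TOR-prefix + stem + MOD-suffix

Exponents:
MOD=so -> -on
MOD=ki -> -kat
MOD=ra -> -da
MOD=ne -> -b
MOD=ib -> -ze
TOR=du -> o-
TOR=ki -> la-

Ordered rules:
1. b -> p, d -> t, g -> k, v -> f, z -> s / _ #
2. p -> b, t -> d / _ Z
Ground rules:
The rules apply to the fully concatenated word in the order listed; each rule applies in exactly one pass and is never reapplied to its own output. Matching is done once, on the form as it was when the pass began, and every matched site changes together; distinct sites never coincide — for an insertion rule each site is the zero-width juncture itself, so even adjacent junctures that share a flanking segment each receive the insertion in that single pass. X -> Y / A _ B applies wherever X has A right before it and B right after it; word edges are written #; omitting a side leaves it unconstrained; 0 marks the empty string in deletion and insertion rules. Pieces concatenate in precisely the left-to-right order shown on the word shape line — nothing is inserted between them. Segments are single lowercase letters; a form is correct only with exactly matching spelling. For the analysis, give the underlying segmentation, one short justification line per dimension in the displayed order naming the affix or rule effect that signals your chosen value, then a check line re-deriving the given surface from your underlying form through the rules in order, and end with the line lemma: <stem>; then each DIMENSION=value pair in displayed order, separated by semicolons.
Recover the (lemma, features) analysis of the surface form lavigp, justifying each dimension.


underlying: la-vig-b
MOD=ne - signalled by the affix -b
TOR=ki - signalled by the affix la-
check: lavigb -> lavigp -> lavigp
lemma: vig; MOD=ne; TOR=ki


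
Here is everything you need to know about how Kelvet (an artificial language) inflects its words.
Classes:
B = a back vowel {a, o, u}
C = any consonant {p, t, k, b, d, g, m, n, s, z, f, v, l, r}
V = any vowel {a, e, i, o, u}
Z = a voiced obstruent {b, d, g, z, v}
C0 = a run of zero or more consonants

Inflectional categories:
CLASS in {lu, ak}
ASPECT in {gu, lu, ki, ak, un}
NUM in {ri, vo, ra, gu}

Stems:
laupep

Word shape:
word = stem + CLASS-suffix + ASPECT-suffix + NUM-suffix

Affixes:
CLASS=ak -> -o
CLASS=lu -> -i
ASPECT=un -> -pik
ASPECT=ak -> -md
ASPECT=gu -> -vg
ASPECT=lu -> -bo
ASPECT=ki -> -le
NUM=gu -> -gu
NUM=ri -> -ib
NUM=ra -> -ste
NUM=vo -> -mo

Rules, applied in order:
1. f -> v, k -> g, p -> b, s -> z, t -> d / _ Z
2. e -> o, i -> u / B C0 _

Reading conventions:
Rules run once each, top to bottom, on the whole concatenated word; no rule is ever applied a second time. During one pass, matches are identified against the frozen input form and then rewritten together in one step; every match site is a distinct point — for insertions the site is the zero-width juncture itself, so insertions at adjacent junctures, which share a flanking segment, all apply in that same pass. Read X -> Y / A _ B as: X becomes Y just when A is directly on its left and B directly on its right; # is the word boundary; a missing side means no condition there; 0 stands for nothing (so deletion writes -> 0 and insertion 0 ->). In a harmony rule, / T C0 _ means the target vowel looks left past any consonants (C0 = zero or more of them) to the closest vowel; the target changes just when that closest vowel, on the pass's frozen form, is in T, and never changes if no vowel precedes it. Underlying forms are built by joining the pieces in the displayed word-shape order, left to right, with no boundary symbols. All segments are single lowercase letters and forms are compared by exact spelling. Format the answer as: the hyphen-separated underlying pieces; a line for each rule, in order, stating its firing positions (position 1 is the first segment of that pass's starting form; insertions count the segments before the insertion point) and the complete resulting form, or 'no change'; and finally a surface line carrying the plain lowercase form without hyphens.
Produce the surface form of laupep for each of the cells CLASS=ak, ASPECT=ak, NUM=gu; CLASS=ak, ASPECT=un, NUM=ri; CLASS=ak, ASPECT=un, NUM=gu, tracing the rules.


cell CLASS=ak, ASPECT=ak, NUM=gu:
underlying: laupep-o-md-gu
1. f -> v, k -> g, p -> b, s -> z, t -> d / _ Z: no change
2. e -> o, i -> u / B C0 _: fires at position(s) 5: laupopomdgu
surface: laupopomdgu

cell CLASS=ak, ASPECT=un, NUM=ri:
underlying: laupep-o-pik-ib
1. f -> v, k -> g, p -> b, s -> z, t -> d / _ Z: no change
2. e -> o, i -> u / B C0 _: fires at position(s) 5, 9: laupopopukib
surface: laupopopukib

cell CLASS=ak, ASPECT=un, NUM=gu:
underlying: laupep-o-pik-gu
1. f -> v, k -> g, p -> b, s -> z, t -> d / _ Z: fires at position(s) 10: laupepopiggu
2. e -> o, i -> u / B C0 _: fires at position(s) 5, 9: laupopopuggu
surface: laupopopuggu


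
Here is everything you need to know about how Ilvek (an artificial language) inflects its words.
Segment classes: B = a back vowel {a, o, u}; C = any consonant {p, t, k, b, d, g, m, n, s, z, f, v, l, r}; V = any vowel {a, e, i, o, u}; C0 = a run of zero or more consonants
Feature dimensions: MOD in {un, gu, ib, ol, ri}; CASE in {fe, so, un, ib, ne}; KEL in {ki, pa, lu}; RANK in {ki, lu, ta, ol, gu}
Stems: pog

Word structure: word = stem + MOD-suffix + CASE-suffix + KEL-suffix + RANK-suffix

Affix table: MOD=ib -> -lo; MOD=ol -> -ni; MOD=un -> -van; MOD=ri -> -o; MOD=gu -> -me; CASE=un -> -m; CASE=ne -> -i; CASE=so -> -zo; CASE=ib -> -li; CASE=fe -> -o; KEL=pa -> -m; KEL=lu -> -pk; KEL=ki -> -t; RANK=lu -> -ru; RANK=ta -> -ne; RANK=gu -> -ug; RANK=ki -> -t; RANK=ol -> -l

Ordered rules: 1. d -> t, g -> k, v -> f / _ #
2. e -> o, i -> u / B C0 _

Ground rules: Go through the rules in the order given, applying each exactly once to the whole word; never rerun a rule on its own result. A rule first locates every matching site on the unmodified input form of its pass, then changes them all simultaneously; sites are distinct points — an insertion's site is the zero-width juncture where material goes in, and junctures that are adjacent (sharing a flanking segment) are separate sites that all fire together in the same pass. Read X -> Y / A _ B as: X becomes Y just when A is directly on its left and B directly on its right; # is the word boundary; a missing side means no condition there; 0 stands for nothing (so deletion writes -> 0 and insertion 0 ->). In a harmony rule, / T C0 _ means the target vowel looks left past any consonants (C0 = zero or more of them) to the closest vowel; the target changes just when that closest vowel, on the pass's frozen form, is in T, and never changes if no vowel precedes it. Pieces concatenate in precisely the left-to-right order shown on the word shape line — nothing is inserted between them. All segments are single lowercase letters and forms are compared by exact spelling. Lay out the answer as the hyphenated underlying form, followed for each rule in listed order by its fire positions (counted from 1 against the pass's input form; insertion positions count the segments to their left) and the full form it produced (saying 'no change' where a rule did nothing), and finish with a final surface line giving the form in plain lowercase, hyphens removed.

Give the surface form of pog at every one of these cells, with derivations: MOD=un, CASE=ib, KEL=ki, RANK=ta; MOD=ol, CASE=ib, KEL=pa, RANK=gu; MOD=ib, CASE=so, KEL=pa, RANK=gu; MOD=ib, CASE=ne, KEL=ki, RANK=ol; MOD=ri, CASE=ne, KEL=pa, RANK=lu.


cell MOD=un, CASE=ib, KEL=ki, RANK=ta:
underlying: pog-van-li-t-ne
1. d -> t, g -> k, v -> f / _ #: no change
2. e -> o, i -> u / B C0 _: fires at position(s) 8: pogvanlutne
surface: pogvanlutne

cell MOD=ol, CASE=ib, KEL=pa, RANK=gu:
underlying: pog-ni-li-m-ug
1. d -> t, g -> k, v -> f / _ #: fires at position(s) 10: pognilimuk
2. e -> o, i -> u / B C0 _: fires at position(s) 5: pognulimuk
surface: pognulimuk

cell MOD=ib, CASE=so, KEL=pa, RANK=gu:
underlying: pog-lo-zo-m-ug
1. d -> t, g -> k, v -> f / _ #: fires at position(s) 10: poglozomuk
2. e -> o, i -> u / B C0 _: no change
surface: poglozomuk

cell MOD=ib, CASE=ne, KEL=ki, RANK=ol:
underlying: pog-lo-i-t-l
1. d -> t, g -> k, v -> f / _ #: no change
2. e -> o, i -> u / B C0 _: fires at position(s) 6: pogloutl
surface: pogloutl

cell MOD=ri, CASE=ne, KEL=pa, RANK=lu:
underlying: pog-o-i-m-ru
1. d -> t, g -> k, v -> f / _ #: no change
2. e -> o, i -> u / B C0 _: fires at position(s) 5: pogoumru
surface: pogoumru


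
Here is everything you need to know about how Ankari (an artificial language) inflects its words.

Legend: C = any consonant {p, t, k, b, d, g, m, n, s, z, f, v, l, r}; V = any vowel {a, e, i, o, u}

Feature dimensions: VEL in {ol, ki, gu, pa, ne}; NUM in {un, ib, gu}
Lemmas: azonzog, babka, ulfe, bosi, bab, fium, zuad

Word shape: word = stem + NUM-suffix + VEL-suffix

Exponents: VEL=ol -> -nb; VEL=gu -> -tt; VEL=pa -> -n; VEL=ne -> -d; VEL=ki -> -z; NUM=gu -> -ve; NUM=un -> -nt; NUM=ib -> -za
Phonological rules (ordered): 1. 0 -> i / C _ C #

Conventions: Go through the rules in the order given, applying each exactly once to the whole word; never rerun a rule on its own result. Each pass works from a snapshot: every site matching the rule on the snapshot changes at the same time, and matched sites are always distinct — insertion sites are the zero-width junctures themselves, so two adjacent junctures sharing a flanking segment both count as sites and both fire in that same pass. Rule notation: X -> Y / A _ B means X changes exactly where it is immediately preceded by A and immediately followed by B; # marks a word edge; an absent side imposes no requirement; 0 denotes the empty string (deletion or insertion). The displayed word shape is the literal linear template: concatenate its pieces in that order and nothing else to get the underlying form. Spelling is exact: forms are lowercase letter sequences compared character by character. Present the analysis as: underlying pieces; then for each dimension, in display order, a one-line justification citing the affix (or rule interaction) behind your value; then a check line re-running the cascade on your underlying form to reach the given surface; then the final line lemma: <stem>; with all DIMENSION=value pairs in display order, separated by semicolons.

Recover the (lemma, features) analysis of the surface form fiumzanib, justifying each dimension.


underlying: fium-za-nb
VEL=ol - signalled by the affix -nb
NUM=ib - signalled by the affix -za
check: fiumzanb -> fiumzanib
lemma: fium; VEL=ol; NUM=ib


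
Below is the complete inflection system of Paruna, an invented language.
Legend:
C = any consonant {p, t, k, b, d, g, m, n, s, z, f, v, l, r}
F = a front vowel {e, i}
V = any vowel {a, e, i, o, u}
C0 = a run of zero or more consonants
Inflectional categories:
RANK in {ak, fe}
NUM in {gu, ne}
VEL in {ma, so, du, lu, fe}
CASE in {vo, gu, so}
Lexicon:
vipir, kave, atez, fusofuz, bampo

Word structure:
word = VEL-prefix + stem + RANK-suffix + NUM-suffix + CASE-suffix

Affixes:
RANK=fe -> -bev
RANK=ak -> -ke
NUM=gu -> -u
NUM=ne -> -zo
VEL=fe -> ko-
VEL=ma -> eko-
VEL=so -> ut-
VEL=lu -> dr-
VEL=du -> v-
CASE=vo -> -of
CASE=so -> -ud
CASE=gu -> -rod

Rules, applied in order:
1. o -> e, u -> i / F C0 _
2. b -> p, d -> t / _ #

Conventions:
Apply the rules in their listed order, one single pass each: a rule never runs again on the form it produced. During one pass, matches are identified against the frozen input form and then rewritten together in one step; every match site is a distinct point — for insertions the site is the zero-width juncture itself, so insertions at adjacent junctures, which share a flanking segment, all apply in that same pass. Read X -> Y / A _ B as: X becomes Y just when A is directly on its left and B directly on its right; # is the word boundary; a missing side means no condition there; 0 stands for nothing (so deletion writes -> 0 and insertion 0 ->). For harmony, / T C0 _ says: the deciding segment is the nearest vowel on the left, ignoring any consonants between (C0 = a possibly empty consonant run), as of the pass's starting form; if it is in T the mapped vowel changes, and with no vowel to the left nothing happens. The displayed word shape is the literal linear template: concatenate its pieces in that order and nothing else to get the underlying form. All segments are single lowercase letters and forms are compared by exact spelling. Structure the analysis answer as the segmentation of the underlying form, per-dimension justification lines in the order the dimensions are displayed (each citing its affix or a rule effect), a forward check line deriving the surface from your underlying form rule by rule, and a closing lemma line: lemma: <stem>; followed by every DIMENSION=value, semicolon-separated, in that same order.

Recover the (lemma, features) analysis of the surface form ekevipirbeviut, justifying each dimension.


underlying: eko-vipir-bev-u-ud
RANK=fe - signalled by the affix -bev
NUM=gu - signalled by the affix -u
VEL=ma - signalled by the affix eko-
CASE=so - signalled by the affix -ud
check: ekovipirbevuud -> ekevipirbeviud -> ekevipirbeviut
lemma: vipir; RANK=fe; NUM=gu; VEL=ma; CASE=so


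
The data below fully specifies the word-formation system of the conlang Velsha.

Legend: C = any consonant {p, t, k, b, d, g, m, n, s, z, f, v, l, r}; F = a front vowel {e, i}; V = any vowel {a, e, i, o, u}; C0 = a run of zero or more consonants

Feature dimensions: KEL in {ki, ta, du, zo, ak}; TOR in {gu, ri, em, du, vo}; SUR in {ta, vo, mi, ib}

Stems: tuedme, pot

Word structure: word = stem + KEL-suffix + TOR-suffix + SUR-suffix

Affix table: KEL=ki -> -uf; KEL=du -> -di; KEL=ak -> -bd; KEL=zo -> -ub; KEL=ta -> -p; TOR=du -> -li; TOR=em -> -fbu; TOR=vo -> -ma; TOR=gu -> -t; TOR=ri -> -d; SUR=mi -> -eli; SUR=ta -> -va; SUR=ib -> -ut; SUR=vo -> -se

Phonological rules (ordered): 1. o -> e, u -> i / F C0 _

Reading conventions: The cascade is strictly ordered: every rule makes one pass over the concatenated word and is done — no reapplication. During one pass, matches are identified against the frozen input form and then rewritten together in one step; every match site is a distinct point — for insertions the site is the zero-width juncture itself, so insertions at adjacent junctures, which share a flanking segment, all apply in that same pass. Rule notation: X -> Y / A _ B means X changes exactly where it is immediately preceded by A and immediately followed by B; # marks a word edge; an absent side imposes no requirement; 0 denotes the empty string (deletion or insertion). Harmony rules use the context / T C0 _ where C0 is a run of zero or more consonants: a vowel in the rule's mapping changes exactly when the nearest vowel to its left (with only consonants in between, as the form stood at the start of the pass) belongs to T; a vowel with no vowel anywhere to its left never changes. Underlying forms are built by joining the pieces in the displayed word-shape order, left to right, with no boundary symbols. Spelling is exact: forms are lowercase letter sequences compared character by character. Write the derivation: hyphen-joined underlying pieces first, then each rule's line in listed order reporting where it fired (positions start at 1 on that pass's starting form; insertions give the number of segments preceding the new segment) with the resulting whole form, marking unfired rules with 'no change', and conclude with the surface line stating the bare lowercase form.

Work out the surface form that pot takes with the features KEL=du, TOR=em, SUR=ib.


underlying: pot-di-fbu-ut
1. o -> e, u -> i / F C0 _: fires at position(s) 8: potdifbiut
surface: potdifbiut


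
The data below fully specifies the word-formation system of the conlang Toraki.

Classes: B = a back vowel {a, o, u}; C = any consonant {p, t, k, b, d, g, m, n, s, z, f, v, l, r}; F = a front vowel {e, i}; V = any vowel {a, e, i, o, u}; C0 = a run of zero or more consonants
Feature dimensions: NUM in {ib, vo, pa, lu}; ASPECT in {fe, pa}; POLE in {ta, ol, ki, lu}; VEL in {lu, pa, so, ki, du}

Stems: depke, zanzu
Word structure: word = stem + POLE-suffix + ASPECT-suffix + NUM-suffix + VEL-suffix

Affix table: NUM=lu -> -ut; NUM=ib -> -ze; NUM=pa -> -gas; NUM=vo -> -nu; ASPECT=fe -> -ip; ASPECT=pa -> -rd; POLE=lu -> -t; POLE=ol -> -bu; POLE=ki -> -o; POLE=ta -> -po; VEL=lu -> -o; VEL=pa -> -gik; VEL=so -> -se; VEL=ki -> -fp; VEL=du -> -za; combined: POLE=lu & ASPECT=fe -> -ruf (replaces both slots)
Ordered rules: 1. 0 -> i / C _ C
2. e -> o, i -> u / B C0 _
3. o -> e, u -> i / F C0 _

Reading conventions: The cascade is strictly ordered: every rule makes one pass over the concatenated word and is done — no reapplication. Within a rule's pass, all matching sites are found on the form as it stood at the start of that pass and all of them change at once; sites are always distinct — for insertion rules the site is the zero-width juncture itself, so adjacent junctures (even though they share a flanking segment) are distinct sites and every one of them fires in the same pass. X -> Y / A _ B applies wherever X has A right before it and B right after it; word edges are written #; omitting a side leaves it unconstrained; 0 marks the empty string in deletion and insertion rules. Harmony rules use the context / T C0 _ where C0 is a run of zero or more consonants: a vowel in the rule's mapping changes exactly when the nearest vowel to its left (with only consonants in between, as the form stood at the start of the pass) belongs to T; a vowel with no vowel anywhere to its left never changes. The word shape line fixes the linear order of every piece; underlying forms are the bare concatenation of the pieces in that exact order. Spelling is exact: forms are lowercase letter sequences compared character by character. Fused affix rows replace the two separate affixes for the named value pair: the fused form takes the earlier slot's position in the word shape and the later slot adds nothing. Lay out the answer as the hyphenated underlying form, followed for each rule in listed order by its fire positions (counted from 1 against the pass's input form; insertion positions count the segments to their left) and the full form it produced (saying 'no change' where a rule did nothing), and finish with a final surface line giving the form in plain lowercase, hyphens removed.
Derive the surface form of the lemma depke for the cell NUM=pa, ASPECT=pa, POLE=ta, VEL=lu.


underlying: depke-po-rd-gas-o
1. 0 -> i / C _ C: inserts after position(s) 3, 8, 9: depikeporidigaso
2. e -> o, i -> u / B C0 _: fires at position(s) 10: depikeporudigaso
3. o -> e, u -> i / F C0 _: fires at position(s) 8: depikeperudigaso
surface: depikeperudigaso


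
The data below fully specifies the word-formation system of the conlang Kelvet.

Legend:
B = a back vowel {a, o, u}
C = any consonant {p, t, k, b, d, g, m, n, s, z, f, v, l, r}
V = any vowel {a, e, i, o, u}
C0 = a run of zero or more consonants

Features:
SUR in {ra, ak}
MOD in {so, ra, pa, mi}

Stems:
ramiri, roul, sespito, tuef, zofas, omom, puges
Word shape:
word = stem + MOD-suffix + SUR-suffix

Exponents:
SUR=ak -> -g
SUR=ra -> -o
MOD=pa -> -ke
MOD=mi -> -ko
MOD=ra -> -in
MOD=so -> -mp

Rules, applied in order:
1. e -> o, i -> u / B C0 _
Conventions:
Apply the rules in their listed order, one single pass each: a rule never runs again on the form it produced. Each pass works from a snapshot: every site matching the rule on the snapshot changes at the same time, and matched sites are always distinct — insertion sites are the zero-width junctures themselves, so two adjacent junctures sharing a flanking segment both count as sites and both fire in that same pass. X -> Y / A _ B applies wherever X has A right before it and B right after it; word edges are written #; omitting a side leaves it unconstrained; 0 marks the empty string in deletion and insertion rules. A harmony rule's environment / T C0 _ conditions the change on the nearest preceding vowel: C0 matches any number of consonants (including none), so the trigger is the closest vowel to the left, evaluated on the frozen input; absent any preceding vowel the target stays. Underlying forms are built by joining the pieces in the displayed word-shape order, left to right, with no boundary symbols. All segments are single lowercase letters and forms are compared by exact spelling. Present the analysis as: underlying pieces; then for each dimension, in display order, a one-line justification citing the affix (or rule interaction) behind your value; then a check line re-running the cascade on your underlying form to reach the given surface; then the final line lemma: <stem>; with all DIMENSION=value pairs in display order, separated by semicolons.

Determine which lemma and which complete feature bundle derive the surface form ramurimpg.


underlying: ramiri-mp-g
SUR=ak - signalled by the affix -g
MOD=so - signalled by the affix -mp
check: ramirimpg -> ramurimpg
lemma: ramiri; SUR=ak; MOD=so


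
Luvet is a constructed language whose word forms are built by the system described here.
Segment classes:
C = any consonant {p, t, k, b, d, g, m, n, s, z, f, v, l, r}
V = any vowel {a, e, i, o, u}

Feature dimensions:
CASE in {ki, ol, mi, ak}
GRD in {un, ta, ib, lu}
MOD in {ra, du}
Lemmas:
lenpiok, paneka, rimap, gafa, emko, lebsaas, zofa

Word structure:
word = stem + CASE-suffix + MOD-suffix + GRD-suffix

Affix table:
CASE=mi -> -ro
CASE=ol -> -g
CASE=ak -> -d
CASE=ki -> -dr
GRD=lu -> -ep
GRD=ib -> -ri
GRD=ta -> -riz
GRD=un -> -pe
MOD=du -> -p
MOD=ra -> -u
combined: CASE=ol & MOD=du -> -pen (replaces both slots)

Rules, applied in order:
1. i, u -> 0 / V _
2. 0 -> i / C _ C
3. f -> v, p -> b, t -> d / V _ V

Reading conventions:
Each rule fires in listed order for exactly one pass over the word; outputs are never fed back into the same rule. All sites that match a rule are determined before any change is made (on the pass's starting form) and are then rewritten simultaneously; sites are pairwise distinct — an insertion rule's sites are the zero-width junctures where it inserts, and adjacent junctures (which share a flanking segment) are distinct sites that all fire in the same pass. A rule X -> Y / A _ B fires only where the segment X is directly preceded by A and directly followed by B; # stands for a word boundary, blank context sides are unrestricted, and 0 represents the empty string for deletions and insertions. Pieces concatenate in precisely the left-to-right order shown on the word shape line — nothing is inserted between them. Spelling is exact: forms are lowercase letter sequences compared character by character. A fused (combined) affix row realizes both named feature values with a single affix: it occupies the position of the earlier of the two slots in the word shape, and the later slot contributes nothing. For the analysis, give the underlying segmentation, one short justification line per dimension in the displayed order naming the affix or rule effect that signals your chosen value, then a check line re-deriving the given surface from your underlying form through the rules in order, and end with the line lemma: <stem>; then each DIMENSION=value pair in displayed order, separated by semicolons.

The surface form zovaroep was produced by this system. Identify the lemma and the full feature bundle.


underlying: zofa-ro-u-ep
CASE=mi - signalled by the affix -ro
GRD=lu - signalled by the affix -ep
MOD=ra - signalled by the affix -u
check: zofarouep -> zofaroep -> zofaroep -> zovaroep
lemma: zofa; CASE=mi; GRD=lu; MOD=ra


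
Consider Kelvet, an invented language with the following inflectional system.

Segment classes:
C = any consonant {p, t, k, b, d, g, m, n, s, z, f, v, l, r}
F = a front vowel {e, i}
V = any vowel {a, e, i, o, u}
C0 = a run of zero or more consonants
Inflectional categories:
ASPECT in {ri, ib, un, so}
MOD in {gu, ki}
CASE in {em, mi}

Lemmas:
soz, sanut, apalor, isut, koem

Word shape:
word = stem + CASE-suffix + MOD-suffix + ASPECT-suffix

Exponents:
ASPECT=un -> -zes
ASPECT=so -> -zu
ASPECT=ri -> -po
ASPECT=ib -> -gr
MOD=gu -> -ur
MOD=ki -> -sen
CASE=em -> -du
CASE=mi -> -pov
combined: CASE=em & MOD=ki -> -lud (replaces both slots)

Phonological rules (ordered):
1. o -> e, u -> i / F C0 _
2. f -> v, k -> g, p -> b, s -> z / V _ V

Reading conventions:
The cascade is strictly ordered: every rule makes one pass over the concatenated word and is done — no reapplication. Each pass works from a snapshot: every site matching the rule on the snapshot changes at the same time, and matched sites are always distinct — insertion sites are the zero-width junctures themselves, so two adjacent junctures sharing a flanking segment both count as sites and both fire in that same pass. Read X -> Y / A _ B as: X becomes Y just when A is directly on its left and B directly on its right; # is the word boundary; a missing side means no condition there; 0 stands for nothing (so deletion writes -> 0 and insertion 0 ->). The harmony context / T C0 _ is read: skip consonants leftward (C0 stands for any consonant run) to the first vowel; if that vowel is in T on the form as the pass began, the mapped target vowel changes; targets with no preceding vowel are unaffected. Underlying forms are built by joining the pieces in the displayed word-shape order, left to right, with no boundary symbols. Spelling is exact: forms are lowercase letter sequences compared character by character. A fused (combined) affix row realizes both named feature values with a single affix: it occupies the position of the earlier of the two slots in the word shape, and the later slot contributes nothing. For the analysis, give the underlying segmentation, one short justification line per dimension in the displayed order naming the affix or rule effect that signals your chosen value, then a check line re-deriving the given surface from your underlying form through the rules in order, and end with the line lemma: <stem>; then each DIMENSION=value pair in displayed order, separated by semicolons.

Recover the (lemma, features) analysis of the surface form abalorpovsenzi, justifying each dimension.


underlying: apalor-pov-sen-zu
ASPECT=so - signalled by the affix -zu
MOD=ki - signalled by the affix -sen
CASE=mi - signalled by the affix -pov
check: apalorpovsenzu -> apalorpovsenzi -> abalorpovsenzi
lemma: apalor; ASPECT=so; MOD=ki; CASE=mi


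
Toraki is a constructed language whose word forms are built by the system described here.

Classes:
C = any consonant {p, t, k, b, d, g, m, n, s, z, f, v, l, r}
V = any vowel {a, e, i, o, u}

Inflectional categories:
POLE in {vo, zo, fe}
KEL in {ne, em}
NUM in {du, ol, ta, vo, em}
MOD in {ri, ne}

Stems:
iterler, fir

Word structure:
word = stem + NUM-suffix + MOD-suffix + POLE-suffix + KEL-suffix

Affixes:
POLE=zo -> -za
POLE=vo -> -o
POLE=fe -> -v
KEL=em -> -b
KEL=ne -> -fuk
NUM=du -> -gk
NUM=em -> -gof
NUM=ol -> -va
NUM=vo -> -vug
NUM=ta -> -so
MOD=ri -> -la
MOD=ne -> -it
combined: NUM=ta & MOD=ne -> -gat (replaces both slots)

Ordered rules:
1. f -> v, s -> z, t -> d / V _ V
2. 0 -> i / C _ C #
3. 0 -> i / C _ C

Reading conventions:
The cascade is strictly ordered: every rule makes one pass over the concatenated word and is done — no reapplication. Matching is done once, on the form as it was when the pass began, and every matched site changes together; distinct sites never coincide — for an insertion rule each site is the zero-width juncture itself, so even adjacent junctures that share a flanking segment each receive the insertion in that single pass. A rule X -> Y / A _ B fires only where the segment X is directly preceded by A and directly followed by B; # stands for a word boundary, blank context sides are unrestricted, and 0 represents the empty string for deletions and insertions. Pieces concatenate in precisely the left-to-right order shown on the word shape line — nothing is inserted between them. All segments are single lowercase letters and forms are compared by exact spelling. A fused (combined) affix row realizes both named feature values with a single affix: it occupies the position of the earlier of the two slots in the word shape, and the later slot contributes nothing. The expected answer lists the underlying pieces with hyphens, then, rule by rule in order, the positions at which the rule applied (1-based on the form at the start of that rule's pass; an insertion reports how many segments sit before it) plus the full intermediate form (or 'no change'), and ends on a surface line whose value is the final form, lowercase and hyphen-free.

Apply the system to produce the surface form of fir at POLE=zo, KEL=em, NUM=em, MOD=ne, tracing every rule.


underlying: fir-gof-it-za-b
1. f -> v, s -> z, t -> d / V _ V: fires at position(s) 6: firgovitzab
2. 0 -> i / C _ C #: no change
3. 0 -> i / C _ C: inserts after position(s) 3, 8: firigovitizab
surface: firigovitizab


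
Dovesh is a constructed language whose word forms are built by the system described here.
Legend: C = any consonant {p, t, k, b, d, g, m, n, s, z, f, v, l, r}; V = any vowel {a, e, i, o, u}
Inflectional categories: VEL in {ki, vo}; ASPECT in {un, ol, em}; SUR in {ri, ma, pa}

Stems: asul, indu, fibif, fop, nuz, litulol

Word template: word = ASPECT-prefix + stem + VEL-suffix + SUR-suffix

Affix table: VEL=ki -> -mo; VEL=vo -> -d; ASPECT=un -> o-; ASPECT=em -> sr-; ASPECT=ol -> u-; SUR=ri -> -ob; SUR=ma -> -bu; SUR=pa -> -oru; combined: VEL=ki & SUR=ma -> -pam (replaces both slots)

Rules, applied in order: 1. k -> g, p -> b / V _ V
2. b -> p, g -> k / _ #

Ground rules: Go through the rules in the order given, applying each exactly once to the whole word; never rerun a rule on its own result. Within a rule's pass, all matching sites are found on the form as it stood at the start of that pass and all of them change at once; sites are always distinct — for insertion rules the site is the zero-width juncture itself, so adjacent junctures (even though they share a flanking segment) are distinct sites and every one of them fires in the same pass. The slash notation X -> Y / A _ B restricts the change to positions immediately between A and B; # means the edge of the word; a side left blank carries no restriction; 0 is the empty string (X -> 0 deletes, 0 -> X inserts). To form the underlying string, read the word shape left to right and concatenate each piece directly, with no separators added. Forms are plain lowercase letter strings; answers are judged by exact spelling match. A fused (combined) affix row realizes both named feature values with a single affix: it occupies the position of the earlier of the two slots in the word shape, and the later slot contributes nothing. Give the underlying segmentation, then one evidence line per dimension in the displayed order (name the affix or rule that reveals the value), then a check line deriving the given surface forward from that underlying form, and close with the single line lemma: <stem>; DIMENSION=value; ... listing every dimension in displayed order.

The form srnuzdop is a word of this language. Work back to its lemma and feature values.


underlying: sr-nuz-d-ob
VEL=vo - signalled by the affix -d
ASPECT=em - signalled by the affix sr-
SUR=ri - signalled by the affix -ob
check: srnuzdob -> srnuzdob -> srnuzdop
lemma: nuz; VEL=vo; ASPECT=em; SUR=ri
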